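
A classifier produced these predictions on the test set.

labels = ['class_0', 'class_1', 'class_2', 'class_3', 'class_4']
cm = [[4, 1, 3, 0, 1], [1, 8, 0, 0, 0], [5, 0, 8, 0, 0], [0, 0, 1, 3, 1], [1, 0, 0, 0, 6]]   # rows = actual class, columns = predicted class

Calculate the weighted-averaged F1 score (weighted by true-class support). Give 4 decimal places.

0.6807

Per-class F1 score (2·TP/(2·TP+FP+FN)):
  class_0: TP=4, FP=1+5+0+1=7, FN=1+3+0+1=5 → 8/20 = 0.40000
  class_1: TP=8, FP=1+0+0+0=1, FN=1+0+0+0=1 → 16/18 = 0.88889
  class_2: TP=8, FP=3+0+1+0=4, FN=5+0+0+0=5 → 16/25 = 0.64000
  class_3: TP=3, FP=0+0+0+0=0, FN=0+0+1+1=2 → 6/8 = 0.75000
  class_4: TP=6, FP=1+0+0+1=2, FN=1+0+0+0=1 → 12/15 = 0.80000
Weighted-F1 score = Σ (supportᵢ/N)·F1 scoreᵢ with N=43: (9/43)·0.40000 + (9/43)·0.88889 + (13/43)·0.64000 + (5/43)·0.75000 + (7/43)·0.80000 = 0.6807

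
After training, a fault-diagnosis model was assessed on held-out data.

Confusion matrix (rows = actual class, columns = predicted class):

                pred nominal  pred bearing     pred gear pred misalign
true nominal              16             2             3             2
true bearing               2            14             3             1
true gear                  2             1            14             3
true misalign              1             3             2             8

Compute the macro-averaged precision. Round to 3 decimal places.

0.667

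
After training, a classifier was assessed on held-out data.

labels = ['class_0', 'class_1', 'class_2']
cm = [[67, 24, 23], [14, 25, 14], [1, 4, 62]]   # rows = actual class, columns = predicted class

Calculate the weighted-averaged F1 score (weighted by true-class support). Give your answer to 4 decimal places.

0.6538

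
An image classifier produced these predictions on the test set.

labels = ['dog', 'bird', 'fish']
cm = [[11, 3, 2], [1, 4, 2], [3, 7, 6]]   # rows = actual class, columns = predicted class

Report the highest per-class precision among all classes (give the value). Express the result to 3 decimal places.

0.733

Per-class precision (TP/(TP+FP)):
  dog: TP=11, FP=1+3=4 → 11/15 = 0.7333
  bird: TP=4, FP=3+7=10 → 4/14 = 0.2857
  fish: TP=6, FP=2+2=4 → 6/10 = 0.6000
Highest is class 'dog' with precision = 0.733.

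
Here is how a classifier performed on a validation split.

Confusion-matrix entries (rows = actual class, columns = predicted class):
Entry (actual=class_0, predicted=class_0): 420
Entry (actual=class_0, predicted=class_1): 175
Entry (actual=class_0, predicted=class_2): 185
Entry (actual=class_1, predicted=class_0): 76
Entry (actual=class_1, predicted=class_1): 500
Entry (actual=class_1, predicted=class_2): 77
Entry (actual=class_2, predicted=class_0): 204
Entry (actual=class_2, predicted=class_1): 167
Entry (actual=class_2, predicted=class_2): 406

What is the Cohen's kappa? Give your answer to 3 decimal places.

0.402

Observed agreement pₒ = trace/N = 1326/2210 = 0.6000
Expected agreement pₑ = Σ (rowᵢ·colᵢ)/N² = (780·700 + 653·842 + 777·668)/2210² = 0.3306
κ = (pₒ − pₑ)/(1 − pₑ) = (0.6000 − 0.3306)/(1 − 0.3306) = 0.402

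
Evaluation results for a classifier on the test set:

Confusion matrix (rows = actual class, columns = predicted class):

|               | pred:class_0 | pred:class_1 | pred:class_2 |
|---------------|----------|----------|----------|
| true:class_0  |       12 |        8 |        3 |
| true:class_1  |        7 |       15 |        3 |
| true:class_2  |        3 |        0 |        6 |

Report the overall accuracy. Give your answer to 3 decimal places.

0.579

Accuracy = trace / total = (12+15+6=33) / 57 = 33/57 = 0.579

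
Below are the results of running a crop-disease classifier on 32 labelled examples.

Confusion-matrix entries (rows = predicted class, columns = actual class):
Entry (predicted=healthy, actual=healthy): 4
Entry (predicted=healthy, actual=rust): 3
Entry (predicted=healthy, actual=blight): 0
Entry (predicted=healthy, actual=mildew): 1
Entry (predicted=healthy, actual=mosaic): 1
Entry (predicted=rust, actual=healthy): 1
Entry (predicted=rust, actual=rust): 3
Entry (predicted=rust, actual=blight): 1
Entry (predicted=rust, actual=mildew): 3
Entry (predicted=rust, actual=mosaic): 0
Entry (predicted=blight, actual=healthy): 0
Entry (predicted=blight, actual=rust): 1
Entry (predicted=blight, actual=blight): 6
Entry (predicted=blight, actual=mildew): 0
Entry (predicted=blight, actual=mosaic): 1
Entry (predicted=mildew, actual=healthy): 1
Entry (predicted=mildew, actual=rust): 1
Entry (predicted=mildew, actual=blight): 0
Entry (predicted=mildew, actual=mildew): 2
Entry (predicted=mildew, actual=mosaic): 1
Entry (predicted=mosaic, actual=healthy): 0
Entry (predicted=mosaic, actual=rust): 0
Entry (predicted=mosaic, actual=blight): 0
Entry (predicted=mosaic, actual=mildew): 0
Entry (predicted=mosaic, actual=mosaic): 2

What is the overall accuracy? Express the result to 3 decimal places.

0.531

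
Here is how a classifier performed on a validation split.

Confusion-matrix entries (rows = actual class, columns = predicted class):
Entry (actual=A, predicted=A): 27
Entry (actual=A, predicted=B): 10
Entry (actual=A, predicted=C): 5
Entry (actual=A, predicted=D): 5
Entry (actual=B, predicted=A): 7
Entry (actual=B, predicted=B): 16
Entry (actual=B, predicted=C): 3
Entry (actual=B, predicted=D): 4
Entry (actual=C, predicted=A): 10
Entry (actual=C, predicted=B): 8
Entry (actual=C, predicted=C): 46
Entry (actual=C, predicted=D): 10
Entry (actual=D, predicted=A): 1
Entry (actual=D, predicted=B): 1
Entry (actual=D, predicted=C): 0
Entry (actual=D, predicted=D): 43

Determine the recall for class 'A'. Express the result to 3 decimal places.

0.574

One-vs-rest for 'A': TP = diagonal; FP = other classes predicted 'A'; FN = 'A' predicted as other.
recall = TP/(TP+FN).
A: TP=27, FN=10+5+5=20 → 27/47 = 0.5745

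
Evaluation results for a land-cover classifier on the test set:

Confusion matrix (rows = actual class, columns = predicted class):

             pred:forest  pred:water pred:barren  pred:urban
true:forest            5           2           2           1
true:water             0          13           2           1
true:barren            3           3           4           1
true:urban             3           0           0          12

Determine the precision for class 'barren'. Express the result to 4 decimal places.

0.5000

Treat 'barren' as positive and all other classes as negative.
precision = TP/(TP+FP).
barren: TP=4, FP=2+2+0=4 → 4/8 = 0.50000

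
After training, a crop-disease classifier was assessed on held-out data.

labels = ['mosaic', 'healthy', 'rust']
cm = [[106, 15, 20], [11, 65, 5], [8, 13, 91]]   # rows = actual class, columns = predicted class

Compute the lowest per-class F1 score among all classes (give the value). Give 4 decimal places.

0.7471

Per-class F1 score (2·TP/(2·TP+FP+FN)):
  mosaic: TP=106, FP=11+8=19, FN=15+20=35 → 212/266 = 0.79699
  healthy: TP=65, FP=15+13=28, FN=11+5=16 → 130/174 = 0.74713
  rust: TP=91, FP=20+5=25, FN=8+13=21 → 182/228 = 0.79825
Lowest is class 'healthy' with F1 score = 0.7471.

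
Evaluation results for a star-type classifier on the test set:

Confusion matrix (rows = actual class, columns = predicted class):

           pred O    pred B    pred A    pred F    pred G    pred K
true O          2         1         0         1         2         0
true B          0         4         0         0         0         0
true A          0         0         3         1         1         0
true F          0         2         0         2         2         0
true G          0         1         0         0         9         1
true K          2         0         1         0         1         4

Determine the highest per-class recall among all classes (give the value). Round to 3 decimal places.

1.000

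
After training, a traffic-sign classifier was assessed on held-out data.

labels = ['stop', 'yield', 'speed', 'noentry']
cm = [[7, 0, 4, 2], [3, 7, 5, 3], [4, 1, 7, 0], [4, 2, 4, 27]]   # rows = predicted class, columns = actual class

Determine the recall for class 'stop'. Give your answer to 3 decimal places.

0.389

One-vs-rest for 'stop': TP = diagonal; FP = other classes predicted 'stop'; FN = 'stop' predicted as other.
recall = TP/(TP+FN).
stop: TP=7, FN=3+4+4=11 → 7/18 = 0.3889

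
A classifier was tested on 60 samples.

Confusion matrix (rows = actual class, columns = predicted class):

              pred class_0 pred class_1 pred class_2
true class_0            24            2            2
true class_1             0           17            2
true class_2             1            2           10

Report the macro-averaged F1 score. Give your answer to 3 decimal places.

0.832

Per-class F1 score (2·TP/(2·TP+FP+FN)):
  class_0: TP=24, FP=0+1=1, FN=2+2=4 → 48/53 = 0.9057
  class_1: TP=17, FP=2+2=4, FN=0+2=2 → 34/40 = 0.8500
  class_2: TP=10, FP=2+2=4, FN=1+2=3 → 20/27 = 0.7407
Macro-F1 score = mean = (0.9057 + 0.8500 + 0.7407) / 3 = 0.832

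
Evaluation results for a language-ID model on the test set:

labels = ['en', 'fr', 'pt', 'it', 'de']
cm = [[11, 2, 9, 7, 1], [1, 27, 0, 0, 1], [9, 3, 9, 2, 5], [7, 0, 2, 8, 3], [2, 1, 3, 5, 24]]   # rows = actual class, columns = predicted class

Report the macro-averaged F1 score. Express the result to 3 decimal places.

0.533

Per-class F1 score (2·TP/(2·TP+FP+FN)):
  en: TP=11, FP=1+9+7+2=19, FN=2+9+7+1=19 → 22/60 = 0.3667
  fr: TP=27, FP=2+3+0+1=6, FN=1+0+0+1=2 → 54/62 = 0.8710
  pt: TP=9, FP=9+0+2+3=14, FN=9+3+2+5=19 → 18/51 = 0.3529
  it: TP=8, FP=7+0+2+5=14, FN=7+0+2+3=12 → 16/42 = 0.3810
  de: TP=24, FP=1+1+5+3=10, FN=2+1+3+5=11 → 48/69 = 0.6957
Macro-F1 score = mean = (0.3667 + 0.8710 + 0.3529 + 0.3810 + 0.6957) / 5 = 0.533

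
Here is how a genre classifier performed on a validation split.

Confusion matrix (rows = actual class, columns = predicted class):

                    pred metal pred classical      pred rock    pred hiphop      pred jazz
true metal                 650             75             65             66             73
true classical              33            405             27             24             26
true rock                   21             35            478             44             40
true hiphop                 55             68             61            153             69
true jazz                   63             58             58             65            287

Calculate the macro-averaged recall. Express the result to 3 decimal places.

0.635

Per-class recall (TP/(TP+FN)):
  metal: TP=650, FN=75+65+66+73=279 → 650/929 = 0.6997
  classical: TP=405, FN=33+27+24+26=110 → 405/515 = 0.7864
  rock: TP=478, FN=21+35+44+40=140 → 478/618 = 0.7735
  hiphop: TP=153, FN=55+68+61+69=253 → 153/406 = 0.3768
  jazz: TP=287, FN=63+58+58+65=244 → 287/531 = 0.5405
Macro-recall = mean = (0.6997 + 0.7864 + 0.7735 + 0.3768 + 0.5405) / 5 = 0.635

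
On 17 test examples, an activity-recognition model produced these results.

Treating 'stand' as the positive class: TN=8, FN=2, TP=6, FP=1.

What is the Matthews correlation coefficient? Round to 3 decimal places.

0.648

MCC = (TP·TN − FP·FN) / √((TP+FP)(TP+FN)(TN+FP)(TN+FN))
Numerator = 6·8 − 1·2 = 46
Denominator = √(7·8·9·10) = √5040 = 70.9930
MCC = 46 / 70.9930 = 0.648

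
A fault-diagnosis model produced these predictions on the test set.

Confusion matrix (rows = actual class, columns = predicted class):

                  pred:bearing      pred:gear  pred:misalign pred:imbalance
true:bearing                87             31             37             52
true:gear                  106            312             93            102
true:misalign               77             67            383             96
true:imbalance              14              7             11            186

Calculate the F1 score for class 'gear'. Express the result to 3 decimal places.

Take TP from the diagonal, FP from the rest of the 'gear' prediction marginal, FN from the rest of the 'gear' actual marginal.
F1 score = 2·TP/(2·TP+FP+FN).
gear: TP=312, FP=31+67+7=105, FN=106+93+102=301 → 624/1030 = 0.6058

0.606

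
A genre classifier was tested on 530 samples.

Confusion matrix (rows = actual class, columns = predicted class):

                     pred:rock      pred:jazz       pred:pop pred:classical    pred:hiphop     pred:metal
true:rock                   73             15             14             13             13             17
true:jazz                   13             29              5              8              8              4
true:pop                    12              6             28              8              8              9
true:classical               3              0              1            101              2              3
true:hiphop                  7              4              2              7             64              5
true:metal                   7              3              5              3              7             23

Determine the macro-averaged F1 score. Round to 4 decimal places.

Per-class F1 score (2·TP/(2·TP+FP+FN)):
  rock: TP=73, FP=13+12+3+7+7=42, FN=15+14+13+13+17=72 → 146/260 = 0.56154
  jazz: TP=29, FP=15+6+0+4+3=28, FN=13+5+8+8+4=38 → 58/124 = 0.46774
  pop: TP=28, FP=14+5+1+2+5=27, FN=12+6+8+8+9=43 → 56/126 = 0.44444
  classical: TP=101, FP=13+8+8+7+3=39, FN=3+0+1+2+3=9 → 202/250 = 0.80800
  hiphop: TP=64, FP=13+8+8+2+7=38, FN=7+4+2+7+5=25 → 128/191 = 0.67016
  metal: TP=23, FP=17+4+9+3+5=38, FN=7+3+5+3+7=25 → 46/109 = 0.42202
Macro-F1 score = mean = (0.56154 + 0.46774 + 0.44444 + 0.80800 + 0.67016 + 0.42202) / 6 = 0.5623

0.5623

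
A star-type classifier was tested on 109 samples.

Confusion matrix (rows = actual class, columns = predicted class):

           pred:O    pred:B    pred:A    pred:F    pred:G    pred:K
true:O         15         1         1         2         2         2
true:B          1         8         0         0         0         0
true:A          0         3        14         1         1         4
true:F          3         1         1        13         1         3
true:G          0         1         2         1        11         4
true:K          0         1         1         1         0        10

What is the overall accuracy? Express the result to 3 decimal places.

0.651

Accuracy = trace / total = (15+8+14+13+11+10=71) / 109 = 71/109 = 0.651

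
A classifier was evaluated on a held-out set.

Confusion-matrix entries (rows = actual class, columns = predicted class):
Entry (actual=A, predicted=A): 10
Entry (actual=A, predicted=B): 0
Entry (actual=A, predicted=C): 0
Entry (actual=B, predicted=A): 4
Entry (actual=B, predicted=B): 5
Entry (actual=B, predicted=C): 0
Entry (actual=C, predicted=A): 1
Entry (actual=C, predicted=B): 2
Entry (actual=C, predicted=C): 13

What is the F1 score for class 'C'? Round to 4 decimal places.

F1 score = 2·TP/(2·TP+FP+FN).
C: TP=13, FP=0+0=0, FN=1+2=3 → 26/29 = 0.89655

0.8966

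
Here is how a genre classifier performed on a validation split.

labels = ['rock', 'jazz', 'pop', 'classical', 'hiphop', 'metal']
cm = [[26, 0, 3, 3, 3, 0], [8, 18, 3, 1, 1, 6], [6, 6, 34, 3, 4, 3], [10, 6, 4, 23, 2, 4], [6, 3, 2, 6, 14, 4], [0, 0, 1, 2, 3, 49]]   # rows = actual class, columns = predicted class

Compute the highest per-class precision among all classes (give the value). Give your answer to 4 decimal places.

0.7424

Per-class precision (TP/(TP+FP)):
  rock: TP=26, FP=8+6+10+6+0=30 → 26/56 = 0.46429
  jazz: TP=18, FP=0+6+6+3+0=15 → 18/33 = 0.54545
  pop: TP=34, FP=3+3+4+2+1=13 → 34/47 = 0.72340
  classical: TP=23, FP=3+1+3+6+2=15 → 23/38 = 0.60526
  hiphop: TP=14, FP=3+1+4+2+3=13 → 14/27 = 0.51852
  metal: TP=49, FP=0+6+3+4+4=17 → 49/66 = 0.74242
Highest is class 'metal' with precision = 0.7424.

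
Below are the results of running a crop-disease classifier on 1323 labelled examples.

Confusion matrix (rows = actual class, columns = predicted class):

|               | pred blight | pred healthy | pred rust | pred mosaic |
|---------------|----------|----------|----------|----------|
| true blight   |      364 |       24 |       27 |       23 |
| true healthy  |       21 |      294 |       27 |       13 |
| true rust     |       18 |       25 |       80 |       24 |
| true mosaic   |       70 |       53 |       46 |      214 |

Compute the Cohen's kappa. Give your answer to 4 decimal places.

Observed agreement pₒ = trace/N = 952/1323 = 0.71958
Expected agreement pₑ = Σ (rowᵢ·colᵢ)/N² = (438·473 + 355·396 + 147·180 + 383·274)/1323² = 0.27375
κ = (pₒ − pₑ)/(1 − pₑ) = (0.71958 − 0.27375)/(1 − 0.27375) = 0.6139

0.6139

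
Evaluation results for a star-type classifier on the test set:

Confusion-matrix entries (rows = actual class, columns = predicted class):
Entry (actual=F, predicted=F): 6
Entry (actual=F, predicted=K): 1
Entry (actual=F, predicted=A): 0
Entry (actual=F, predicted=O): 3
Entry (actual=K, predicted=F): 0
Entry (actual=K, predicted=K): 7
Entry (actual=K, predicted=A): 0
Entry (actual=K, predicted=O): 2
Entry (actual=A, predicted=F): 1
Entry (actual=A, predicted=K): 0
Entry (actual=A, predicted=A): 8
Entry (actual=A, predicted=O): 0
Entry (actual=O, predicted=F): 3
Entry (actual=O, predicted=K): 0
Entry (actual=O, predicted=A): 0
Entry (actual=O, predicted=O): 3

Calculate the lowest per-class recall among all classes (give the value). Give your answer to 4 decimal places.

0.5000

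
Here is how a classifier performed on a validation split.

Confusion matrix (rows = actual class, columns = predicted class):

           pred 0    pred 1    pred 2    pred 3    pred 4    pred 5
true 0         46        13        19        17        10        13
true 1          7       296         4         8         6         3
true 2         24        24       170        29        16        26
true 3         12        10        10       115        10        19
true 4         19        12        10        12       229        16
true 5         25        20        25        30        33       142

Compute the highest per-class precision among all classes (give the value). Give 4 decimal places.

Per-class precision (TP/(TP+FP)):
  0: TP=46, FP=7+24+12+19+25=87 → 46/133 = 0.34586
  1: TP=296, FP=13+24+10+12+20=79 → 296/375 = 0.78933
  2: TP=170, FP=19+4+10+10+25=68 → 170/238 = 0.71429
  3: TP=115, FP=17+8+29+12+30=96 → 115/211 = 0.54502
  4: TP=229, FP=10+6+16+10+33=75 → 229/304 = 0.75329
  5: TP=142, FP=13+3+26+19+16=77 → 142/219 = 0.64840
Highest is class '1' with precision = 0.7893.

0.7893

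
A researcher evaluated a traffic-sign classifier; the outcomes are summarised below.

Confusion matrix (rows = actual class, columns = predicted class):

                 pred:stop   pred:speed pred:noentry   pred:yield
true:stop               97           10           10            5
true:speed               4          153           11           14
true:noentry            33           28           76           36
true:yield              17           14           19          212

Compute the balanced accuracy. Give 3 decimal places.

0.721

Balanced accuracy = mean of per-class recall.
  stop: recall = 97/122 = 0.7951
  speed: recall = 153/182 = 0.8407
  noentry: recall = 76/173 = 0.4393
  yield: recall = 212/262 = 0.8092
Mean = (0.7951 + 0.8407 + 0.4393 + 0.8092) / 4 = 0.721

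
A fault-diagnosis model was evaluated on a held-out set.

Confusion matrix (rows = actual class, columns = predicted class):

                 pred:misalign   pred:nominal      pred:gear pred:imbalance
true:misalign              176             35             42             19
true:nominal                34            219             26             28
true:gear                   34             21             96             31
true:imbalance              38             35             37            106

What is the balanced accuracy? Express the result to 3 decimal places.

Balanced accuracy = mean of per-class recall.
  misalign: recall = 176/272 = 0.6471
  nominal: recall = 219/307 = 0.7134
  gear: recall = 96/182 = 0.5275
  imbalance: recall = 106/216 = 0.4907
Mean = (0.6471 + 0.7134 + 0.5275 + 0.4907) / 4 = 0.595

0.595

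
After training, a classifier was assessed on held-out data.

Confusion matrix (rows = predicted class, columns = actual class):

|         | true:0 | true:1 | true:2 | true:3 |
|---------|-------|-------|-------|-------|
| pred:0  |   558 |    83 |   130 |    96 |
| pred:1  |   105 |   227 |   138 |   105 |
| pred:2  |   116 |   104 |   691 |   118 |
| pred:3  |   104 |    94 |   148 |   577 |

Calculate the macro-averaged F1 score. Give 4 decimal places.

Per-class F1 score (2·TP/(2·TP+FP+FN)):
  0: TP=558, FP=83+130+96=309, FN=105+116+104=325 → 1116/1750 = 0.63771
  1: TP=227, FP=105+138+105=348, FN=83+104+94=281 → 454/1083 = 0.41921
  2: TP=691, FP=116+104+118=338, FN=130+138+148=416 → 1382/2136 = 0.64700
  3: TP=577, FP=104+94+148=346, FN=96+105+118=319 → 1154/1819 = 0.63441
Macro-F1 score = mean = (0.63771 + 0.41921 + 0.64700 + 0.63441) / 4 = 0.5846

0.5846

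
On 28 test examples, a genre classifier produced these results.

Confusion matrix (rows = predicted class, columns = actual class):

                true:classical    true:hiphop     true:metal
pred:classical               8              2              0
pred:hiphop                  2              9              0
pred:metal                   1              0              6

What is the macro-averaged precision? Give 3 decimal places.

0.825

Per-class precision (TP/(TP+FP)):
  classical: TP=8, FP=2+0=2 → 8/10 = 0.8000
  hiphop: TP=9, FP=2+0=2 → 9/11 = 0.8182
  metal: TP=6, FP=1+0=1 → 6/7 = 0.8571
Macro-precision = mean = (0.8000 + 0.8182 + 0.8571) / 3 = 0.825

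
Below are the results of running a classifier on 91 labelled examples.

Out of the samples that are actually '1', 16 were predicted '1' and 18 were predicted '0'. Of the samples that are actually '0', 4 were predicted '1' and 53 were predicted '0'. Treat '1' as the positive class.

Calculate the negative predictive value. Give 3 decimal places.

0.746

NPV = TN/(TN+FN) = 53/(53+18) = 0.746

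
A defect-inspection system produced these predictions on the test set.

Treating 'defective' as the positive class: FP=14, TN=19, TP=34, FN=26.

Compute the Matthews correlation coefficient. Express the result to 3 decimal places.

0.136

MCC = (TP·TN − FP·FN) / √((TP+FP)(TP+FN)(TN+FP)(TN+FN))
Numerator = 34·19 − 14·26 = 282
Denominator = √(48·60·33·45) = √4276800 = 2068.0426
MCC = 282 / 2068.0426 = 0.136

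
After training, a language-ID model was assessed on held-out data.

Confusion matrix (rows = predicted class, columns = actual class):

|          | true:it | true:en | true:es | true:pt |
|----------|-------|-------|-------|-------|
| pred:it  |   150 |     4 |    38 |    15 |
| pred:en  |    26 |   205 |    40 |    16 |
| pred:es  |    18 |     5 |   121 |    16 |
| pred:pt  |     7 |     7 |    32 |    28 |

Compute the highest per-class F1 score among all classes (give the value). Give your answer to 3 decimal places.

0.807

Per-class F1 score (2·TP/(2·TP+FP+FN)):
  it: TP=150, FP=4+38+15=57, FN=26+18+7=51 → 300/408 = 0.7353
  en: TP=205, FP=26+40+16=82, FN=4+5+7=16 → 410/508 = 0.8071
  es: TP=121, FP=18+5+16=39, FN=38+40+32=110 → 242/391 = 0.6189
  pt: TP=28, FP=7+7+32=46, FN=15+16+16=47 → 56/149 = 0.3758
Highest is class 'en' with F1 score = 0.807.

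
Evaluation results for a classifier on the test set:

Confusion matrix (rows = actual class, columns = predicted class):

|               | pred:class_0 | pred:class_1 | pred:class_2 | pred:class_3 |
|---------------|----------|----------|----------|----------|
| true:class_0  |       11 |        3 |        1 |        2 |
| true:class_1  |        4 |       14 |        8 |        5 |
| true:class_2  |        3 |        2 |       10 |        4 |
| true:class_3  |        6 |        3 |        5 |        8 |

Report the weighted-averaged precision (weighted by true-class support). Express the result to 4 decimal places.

Per-class precision (TP/(TP+FP)):
  class_0: TP=11, FP=4+3+6=13 → 11/24 = 0.45833
  class_1: TP=14, FP=3+2+3=8 → 14/22 = 0.63636
  class_2: TP=10, FP=1+8+5=14 → 10/24 = 0.41667
  class_3: TP=8, FP=2+5+4=11 → 8/19 = 0.42105
Weighted-precision = Σ (supportᵢ/N)·precisionᵢ with N=89: (17/89)·0.45833 + (31/89)·0.63636 + (19/89)·0.41667 + (22/89)·0.42105 = 0.5022

0.5022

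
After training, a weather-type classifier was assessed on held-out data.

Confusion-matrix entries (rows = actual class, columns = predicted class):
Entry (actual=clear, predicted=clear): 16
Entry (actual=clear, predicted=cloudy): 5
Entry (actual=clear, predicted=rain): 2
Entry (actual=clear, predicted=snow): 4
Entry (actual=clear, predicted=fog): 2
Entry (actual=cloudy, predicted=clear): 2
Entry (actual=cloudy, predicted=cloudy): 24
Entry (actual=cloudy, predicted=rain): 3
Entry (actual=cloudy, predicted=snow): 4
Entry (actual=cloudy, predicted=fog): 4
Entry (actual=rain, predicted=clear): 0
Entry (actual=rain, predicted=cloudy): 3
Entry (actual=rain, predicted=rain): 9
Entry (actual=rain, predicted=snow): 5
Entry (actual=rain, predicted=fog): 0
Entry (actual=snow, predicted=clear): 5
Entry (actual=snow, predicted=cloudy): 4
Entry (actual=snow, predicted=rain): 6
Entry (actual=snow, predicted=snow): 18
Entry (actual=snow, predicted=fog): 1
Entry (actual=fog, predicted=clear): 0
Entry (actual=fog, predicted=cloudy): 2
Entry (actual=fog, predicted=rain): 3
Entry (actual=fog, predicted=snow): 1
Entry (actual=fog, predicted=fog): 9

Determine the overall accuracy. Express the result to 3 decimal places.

Accuracy = trace / total = (16+24+9+18+9=76) / 132 = 76/132 = 0.576

0.576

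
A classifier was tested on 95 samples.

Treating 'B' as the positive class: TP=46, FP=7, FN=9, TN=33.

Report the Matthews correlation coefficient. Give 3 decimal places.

0.657

MCC = (TP·TN − FP·FN) / √((TP+FP)(TP+FN)(TN+FP)(TN+FN))
Numerator = 46·33 − 7·9 = 1455
Denominator = √(53·55·40·42) = √4897200 = 2212.9618
MCC = 1455 / 2212.9618 = 0.657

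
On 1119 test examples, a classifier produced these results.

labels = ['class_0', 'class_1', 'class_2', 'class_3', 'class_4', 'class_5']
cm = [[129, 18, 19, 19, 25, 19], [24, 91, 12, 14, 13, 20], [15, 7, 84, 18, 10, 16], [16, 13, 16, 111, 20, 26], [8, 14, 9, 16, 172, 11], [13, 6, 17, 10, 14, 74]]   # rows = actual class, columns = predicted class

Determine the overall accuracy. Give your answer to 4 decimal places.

Accuracy = trace / total = (129+91+84+111+172+74=661) / 1119 = 661/1119 = 0.5907

0.5907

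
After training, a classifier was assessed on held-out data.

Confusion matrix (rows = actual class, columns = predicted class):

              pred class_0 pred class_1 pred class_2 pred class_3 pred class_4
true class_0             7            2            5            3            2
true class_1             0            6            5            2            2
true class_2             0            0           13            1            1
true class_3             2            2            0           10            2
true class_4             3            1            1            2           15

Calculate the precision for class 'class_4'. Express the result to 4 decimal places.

precision = TP/(TP+FP).
class_4: TP=15, FP=2+2+1+2=7 → 15/22 = 0.68182

0.6818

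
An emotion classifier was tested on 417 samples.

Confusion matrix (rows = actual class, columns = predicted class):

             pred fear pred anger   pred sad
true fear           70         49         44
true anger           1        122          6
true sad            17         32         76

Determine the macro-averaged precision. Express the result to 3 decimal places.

0.667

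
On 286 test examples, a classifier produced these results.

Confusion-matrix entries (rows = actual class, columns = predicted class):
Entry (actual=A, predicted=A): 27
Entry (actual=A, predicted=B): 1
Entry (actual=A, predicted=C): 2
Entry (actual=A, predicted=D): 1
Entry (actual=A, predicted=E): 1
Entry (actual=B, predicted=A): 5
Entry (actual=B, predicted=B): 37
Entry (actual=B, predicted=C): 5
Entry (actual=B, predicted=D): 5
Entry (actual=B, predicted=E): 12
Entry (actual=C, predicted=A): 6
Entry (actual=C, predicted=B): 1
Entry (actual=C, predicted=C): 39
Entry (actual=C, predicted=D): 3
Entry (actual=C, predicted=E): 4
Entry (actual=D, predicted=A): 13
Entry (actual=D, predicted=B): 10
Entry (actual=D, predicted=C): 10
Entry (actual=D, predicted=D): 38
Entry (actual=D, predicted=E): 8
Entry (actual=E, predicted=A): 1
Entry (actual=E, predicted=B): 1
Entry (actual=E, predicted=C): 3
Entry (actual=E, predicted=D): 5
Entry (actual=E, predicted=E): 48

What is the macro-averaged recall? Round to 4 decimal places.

Per-class recall (TP/(TP+FN)):
  A: TP=27, FN=1+2+1+1=5 → 27/32 = 0.84375
  B: TP=37, FN=5+5+5+12=27 → 37/64 = 0.57813
  C: TP=39, FN=6+1+3+4=14 → 39/53 = 0.73585
  D: TP=38, FN=13+10+10+8=41 → 38/79 = 0.48101
  E: TP=48, FN=1+1+3+5=10 → 48/58 = 0.82759
Macro-recall = mean = (0.84375 + 0.57813 + 0.73585 + 0.48101 + 0.82759) / 5 = 0.6933

0.6933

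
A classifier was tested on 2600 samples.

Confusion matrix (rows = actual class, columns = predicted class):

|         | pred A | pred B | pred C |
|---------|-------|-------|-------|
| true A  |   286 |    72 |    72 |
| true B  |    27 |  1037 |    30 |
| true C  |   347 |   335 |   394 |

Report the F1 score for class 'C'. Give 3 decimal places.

0.501

F1 score = 2·TP/(2·TP+FP+FN).
C: TP=394, FP=72+30=102, FN=347+335=682 → 788/1572 = 0.5013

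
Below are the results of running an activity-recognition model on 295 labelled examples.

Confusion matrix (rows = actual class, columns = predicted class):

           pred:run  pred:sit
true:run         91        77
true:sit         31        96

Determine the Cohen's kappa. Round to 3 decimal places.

0.285

Observed agreement pₒ = trace/N = 187/295 = 0.6339
Expected agreement pₑ = Σ (rowᵢ·colᵢ)/N² = (168·122 + 127·173)/295² = 0.4880
κ = (pₒ − pₑ)/(1 − pₑ) = (0.6339 − 0.4880)/(1 − 0.4880) = 0.285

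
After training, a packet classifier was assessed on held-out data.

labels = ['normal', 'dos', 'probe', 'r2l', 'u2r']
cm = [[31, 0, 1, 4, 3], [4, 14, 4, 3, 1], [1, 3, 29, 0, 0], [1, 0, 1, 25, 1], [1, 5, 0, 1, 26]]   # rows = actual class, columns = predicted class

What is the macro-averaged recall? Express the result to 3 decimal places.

0.779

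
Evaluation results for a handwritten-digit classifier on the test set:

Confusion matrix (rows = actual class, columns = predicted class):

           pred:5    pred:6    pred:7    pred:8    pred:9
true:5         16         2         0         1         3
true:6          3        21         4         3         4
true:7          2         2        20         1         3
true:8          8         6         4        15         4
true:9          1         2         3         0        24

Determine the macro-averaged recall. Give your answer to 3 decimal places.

0.649

Per-class recall (TP/(TP+FN)):
  5: TP=16, FN=2+0+1+3=6 → 16/22 = 0.7273
  6: TP=21, FN=3+4+3+4=14 → 21/35 = 0.6000
  7: TP=20, FN=2+2+1+3=8 → 20/28 = 0.7143
  8: TP=15, FN=8+6+4+4=22 → 15/37 = 0.4054
  9: TP=24, FN=1+2+3+0=6 → 24/30 = 0.8000
Macro-recall = mean = (0.7273 + 0.6000 + 0.7143 + 0.4054 + 0.8000) / 5 = 0.649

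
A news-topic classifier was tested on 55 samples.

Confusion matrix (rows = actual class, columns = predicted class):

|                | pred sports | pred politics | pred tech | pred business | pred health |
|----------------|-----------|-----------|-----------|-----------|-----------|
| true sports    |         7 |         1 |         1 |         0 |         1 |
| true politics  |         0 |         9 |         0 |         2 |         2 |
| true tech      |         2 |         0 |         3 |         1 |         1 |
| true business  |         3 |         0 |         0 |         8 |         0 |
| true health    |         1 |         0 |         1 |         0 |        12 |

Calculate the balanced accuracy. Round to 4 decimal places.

Balanced accuracy = mean of per-class recall.
  sports: recall = 7/10 = 0.70000
  politics: recall = 9/13 = 0.69231
  tech: recall = 3/7 = 0.42857
  business: recall = 8/11 = 0.72727
  health: recall = 12/14 = 0.85714
Mean = (0.70000 + 0.69231 + 0.42857 + 0.72727 + 0.85714) / 5 = 0.6811

0.6811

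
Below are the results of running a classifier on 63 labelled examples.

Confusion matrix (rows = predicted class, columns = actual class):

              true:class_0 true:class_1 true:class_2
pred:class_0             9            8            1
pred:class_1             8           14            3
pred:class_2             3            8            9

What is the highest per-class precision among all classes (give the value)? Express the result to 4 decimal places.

0.5600

Per-class precision (TP/(TP+FP)):
  class_0: TP=9, FP=8+1=9 → 9/18 = 0.50000
  class_1: TP=14, FP=8+3=11 → 14/25 = 0.56000
  class_2: TP=9, FP=3+8=11 → 9/20 = 0.45000
Highest is class 'class_1' with precision = 0.5600.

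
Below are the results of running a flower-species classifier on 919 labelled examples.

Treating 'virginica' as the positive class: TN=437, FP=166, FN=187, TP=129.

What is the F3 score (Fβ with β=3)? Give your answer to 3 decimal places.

0.411

Fβ = (1+β²)·TP / ((1+β²)·TP + β²·FN + FP), with β²=9
= 10·129 / (10·129 + 9·187 + 166) = 0.411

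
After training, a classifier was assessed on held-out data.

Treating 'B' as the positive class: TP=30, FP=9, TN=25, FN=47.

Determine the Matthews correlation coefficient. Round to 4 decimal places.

0.1206

MCC = (TP·TN − FP·FN) / √((TP+FP)(TP+FN)(TN+FP)(TN+FN))
Numerator = 30·25 − 9·47 = 327
Denominator = √(39·77·34·72) = √7351344 = 2711.3362
MCC = 327 / 2711.3362 = 0.1206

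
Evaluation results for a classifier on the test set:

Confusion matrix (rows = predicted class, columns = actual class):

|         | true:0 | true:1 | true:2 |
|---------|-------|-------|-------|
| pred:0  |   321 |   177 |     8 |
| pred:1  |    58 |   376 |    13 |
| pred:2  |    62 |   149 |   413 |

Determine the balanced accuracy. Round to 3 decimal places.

Balanced accuracy = mean of per-class recall.
  0: recall = 321/441 = 0.7279
  1: recall = 376/702 = 0.5356
  2: recall = 413/434 = 0.9516
Mean = (0.7279 + 0.5356 + 0.9516) / 3 = 0.738

0.738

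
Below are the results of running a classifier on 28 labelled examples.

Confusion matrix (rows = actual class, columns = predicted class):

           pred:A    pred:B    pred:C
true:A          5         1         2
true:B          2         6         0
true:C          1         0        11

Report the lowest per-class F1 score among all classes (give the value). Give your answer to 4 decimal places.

Per-class F1 score (2·TP/(2·TP+FP+FN)):
  A: TP=5, FP=2+1=3, FN=1+2=3 → 10/16 = 0.62500
  B: TP=6, FP=1+0=1, FN=2+0=2 → 12/15 = 0.80000
  C: TP=11, FP=2+0=2, FN=1+0=1 → 22/25 = 0.88000
Lowest is class 'A' with F1 score = 0.6250.

0.6250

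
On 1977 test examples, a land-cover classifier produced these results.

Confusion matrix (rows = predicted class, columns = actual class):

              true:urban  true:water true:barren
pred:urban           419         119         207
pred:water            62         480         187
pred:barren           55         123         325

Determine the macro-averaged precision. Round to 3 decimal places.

Per-class precision (TP/(TP+FP)):
  urban: TP=419, FP=119+207=326 → 419/745 = 0.5624
  water: TP=480, FP=62+187=249 → 480/729 = 0.6584
  barren: TP=325, FP=55+123=178 → 325/503 = 0.6461
Macro-precision = mean = (0.5624 + 0.6584 + 0.6461) / 3 = 0.622

0.622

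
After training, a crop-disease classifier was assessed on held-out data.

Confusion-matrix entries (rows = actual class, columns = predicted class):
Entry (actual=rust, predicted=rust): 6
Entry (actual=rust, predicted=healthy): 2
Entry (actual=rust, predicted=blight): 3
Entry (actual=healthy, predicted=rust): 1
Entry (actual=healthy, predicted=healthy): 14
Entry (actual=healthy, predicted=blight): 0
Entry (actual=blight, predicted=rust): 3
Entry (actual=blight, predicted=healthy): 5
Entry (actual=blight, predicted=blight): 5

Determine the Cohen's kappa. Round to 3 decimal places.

0.450

Observed agreement pₒ = trace/N = 25/39 = 0.6410
Expected agreement pₑ = Σ (rowᵢ·colᵢ)/N² = (11·10 + 15·21 + 13·8)/39² = 0.3478
κ = (pₒ − pₑ)/(1 − pₑ) = (0.6410 − 0.3478)/(1 − 0.3478) = 0.450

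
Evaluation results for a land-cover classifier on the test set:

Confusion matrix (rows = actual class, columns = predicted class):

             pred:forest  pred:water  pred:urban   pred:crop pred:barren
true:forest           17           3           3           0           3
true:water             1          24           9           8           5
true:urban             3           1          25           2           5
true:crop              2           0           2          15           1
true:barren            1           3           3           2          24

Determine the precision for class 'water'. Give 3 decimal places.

0.774

One-vs-rest for 'water': TP = diagonal; FP = other classes predicted 'water'; FN = 'water' predicted as other.
precision = TP/(TP+FP).
water: TP=24, FP=3+1+0+3=7 → 24/31 = 0.7742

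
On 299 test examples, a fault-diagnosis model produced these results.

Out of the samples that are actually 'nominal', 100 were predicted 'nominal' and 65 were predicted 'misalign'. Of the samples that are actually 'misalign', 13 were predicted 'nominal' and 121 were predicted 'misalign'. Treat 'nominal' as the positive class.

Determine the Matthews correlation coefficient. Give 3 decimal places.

MCC = (TP·TN − FP·FN) / √((TP+FP)(TP+FN)(TN+FP)(TN+FN))
Numerator = 100·121 − 13·65 = 11255
Denominator = √(113·165·134·186) = √464707980 = 21557.0865
MCC = 11255 / 21557.0865 = 0.522

0.522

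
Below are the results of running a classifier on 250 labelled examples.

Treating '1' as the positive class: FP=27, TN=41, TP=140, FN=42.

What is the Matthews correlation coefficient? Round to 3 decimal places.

MCC = (TP·TN − FP·FN) / √((TP+FP)(TP+FN)(TN+FP)(TN+FN))
Numerator = 140·41 − 27·42 = 4606
Denominator = √(167·182·68·83) = √171543736 = 13097.4706
MCC = 4606 / 13097.4706 = 0.352

0.352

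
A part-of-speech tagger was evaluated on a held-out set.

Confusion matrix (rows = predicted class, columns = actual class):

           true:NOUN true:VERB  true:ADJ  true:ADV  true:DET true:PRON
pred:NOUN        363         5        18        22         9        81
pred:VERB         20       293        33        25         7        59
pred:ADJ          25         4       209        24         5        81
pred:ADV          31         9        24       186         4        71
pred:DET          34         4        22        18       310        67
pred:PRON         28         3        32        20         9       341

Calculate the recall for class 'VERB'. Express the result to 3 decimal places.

0.921

Treat 'VERB' as positive and all other classes as negative.
recall = TP/(TP+FN).
VERB: TP=293, FN=5+4+9+4+3=25 → 293/318 = 0.9214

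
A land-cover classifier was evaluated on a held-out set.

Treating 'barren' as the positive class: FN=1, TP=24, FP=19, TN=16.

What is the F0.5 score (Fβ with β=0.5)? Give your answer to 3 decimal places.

Fβ = (1+β²)·TP / ((1+β²)·TP + β²·FN + FP), with β²=1/4
= 1.25·24 / (1.25·24 + 0.25·1 + 19) = 0.609

0.609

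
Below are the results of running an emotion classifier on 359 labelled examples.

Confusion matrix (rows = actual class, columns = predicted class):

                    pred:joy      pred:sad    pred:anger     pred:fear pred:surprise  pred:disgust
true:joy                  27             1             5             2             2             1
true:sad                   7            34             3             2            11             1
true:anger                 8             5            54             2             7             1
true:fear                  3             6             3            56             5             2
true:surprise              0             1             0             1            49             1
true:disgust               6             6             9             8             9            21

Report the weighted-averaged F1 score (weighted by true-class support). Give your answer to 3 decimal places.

Per-class F1 score (2·TP/(2·TP+FP+FN)):
  joy: TP=27, FP=7+8+3+0+6=24, FN=1+5+2+2+1=11 → 54/89 = 0.6067
  sad: TP=34, FP=1+5+6+1+6=19, FN=7+3+2+11+1=24 → 68/111 = 0.6126
  anger: TP=54, FP=5+3+3+0+9=20, FN=8+5+2+7+1=23 → 108/151 = 0.7152
  fear: TP=56, FP=2+2+2+1+8=15, FN=3+6+3+5+2=19 → 112/146 = 0.7671
  surprise: TP=49, FP=2+11+7+5+9=34, FN=0+1+0+1+1=3 → 98/135 = 0.7259
  disgust: TP=21, FP=1+1+1+2+1=6, FN=6+6+9+8+9=38 → 42/86 = 0.4884
Weighted-F1 score = Σ (supportᵢ/N)·F1 scoreᵢ with N=359: (38/359)·0.6067 + (58/359)·0.6126 + (77/359)·0.7152 + (75/359)·0.7671 + (52/359)·0.7259 + (59/359)·0.4884 = 0.662

0.662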